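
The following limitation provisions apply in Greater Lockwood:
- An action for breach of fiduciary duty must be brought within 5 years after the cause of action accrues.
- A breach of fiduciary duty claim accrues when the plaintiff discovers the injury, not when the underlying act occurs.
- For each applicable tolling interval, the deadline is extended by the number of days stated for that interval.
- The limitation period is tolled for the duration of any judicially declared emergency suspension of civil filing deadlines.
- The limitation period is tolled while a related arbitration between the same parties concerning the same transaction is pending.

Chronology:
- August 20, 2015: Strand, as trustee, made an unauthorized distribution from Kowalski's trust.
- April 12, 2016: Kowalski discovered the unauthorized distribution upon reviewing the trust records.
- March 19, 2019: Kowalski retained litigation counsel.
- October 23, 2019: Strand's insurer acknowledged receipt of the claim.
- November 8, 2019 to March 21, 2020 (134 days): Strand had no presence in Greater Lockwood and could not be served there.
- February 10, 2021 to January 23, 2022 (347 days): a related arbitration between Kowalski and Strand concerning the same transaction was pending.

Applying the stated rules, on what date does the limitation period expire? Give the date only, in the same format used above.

Accrual is tied to discovery, so the period began on April 12, 2016 rather than on August 20, 2015 when the act occurred.
The untolled deadline — 5 years after April 12, 2016 — is April 12, 2021.
The pending related arbitration from February 10, 2021 to January 23, 2022 tolled the period for 347 days, extending the deadline to March 25, 2022.
The defendant's absence from the jurisdiction from November 8, 2019 to March 21, 2020 does not toll the period, because no stated rule makes the defendant's absence a tolling event.
Nothing else in the chronology tolls or restarts the period.

March 25, 2022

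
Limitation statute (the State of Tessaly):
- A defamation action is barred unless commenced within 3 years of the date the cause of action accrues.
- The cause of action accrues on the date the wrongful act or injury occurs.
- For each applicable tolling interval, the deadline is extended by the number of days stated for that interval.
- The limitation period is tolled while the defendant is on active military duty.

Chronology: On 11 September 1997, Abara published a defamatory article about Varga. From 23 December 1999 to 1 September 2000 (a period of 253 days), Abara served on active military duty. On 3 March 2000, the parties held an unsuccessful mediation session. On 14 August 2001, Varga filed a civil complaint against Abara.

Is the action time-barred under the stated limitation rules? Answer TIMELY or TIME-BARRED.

The claim accrued on 11 September 1997, when the wrongful act occurred.
3 years from 11 September 1997 is 11 September 2000.
Because the defendant's active military service ran from 23 December 1999 to 1 September 2000, the deadline is extended by 253 days to 22 May 2001.
The other events in the timeline have no effect on the limitation period under the stated rules.
The 14 August 2001 filing falls after the 22 May 2001 deadline; the claim is time-barred.

TIME-BARRED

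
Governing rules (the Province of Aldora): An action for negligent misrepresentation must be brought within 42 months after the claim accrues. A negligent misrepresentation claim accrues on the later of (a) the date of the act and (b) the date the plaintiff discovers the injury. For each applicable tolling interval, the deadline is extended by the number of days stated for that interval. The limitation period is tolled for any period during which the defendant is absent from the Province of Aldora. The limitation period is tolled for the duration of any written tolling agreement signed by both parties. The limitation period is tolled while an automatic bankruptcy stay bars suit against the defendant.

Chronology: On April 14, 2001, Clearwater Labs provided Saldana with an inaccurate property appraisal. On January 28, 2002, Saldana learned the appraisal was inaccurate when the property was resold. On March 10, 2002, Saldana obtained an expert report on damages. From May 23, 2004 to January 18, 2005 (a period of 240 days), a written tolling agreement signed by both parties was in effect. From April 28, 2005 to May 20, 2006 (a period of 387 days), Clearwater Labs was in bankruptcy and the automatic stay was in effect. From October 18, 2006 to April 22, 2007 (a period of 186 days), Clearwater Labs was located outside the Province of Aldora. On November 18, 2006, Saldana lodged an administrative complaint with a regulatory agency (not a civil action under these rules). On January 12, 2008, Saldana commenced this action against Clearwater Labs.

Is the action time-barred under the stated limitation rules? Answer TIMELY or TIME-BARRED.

Because discovery on January 28, 2002 post-dates the April 14, 2001 act, accrual under the later-of rule falls on January 28, 2002.
Adding the 42 months base period to January 28, 2002 gives a deadline of July 28, 2005, before any tolling.
The written tolling agreement from May 23, 2004 to January 18, 2005 tolled the period for 240 days, extending the deadline to March 25, 2006.
The automatic bankruptcy stay from April 28, 2005 to May 20, 2006 tolled the period for 387 days, extending the deadline to April 16, 2007.
The defendant's absence from the jurisdiction from October 18, 2006 to April 22, 2007 tolled the period for 186 days, extending the deadline to October 19, 2007.
Nothing else in the chronology tolls or restarts the period.
The January 12, 2008 filing falls after the October 19, 2007 deadline; the claim is time-barred.

TIME-BARRED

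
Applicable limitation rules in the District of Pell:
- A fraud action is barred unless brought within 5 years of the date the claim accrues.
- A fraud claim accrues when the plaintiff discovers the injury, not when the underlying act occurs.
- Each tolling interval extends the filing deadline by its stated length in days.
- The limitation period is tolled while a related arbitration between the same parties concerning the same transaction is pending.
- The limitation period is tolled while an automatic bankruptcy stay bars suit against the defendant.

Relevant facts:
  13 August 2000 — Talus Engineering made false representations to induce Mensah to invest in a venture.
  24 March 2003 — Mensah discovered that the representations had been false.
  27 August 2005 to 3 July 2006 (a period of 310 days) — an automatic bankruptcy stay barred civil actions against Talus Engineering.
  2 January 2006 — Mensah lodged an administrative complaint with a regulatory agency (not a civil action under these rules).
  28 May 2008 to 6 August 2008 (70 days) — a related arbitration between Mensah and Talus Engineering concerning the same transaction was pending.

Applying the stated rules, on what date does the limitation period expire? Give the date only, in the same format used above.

8 April 2009

Under the discovery rule, the claim accrued on 24 March 2003, when Mensah discovered the injury — not on the 13 August 2000 date of the underlying act.
5 years from 24 March 2003 is 24 March 2008.
The automatic bankruptcy stay from 27 August 2005 to 3 July 2006 tolled the period for 310 days, extending the deadline to 28 January 2009.
The pending related arbitration from 28 May 2008 to 6 August 2008 tolled the period for 70 days, extending the deadline to 8 April 2009.
Nothing else in the chronology tolls or restarts the period.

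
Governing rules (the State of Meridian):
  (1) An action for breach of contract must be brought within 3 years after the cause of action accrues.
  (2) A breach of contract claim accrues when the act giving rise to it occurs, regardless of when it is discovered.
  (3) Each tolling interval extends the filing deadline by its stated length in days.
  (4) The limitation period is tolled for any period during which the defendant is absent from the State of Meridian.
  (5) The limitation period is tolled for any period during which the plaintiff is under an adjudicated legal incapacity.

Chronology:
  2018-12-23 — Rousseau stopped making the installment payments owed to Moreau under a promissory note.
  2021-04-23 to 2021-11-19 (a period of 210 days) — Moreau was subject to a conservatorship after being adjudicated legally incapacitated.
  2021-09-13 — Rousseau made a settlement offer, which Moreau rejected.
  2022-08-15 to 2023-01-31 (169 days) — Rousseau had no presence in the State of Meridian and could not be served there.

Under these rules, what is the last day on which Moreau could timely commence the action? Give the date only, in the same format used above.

2022-07-21

The claim accrued on 2018-12-23, when the wrongful act occurred.
3 years from 2018-12-23 is 2021-12-23.
The plaintiff's legal incapacity from 2021-04-23 to 2021-11-19 tolled the period for 210 days, extending the deadline to 2022-07-21.
The defendant's absence from the jurisdiction from 2022-08-15 to 2023-01-31 began after the period had already run on 2022-07-21, so it has no tolling effect.
The other events in the timeline have no effect on the limitation period under the stated rules.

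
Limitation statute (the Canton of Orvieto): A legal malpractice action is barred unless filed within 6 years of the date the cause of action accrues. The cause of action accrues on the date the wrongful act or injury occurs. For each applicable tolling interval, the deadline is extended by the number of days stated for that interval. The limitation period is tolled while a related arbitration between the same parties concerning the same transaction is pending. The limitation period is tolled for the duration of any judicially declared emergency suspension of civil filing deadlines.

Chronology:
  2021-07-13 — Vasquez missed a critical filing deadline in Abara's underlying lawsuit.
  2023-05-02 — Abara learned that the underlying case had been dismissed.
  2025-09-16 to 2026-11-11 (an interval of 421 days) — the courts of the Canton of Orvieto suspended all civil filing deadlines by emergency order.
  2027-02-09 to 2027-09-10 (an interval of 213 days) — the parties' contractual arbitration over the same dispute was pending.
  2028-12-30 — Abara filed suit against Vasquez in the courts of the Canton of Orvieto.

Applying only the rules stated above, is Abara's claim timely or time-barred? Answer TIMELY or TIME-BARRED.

TIMELY

Because the rule ties accrual to occurrence, the claim accrued on 2021-07-13, not on the 2023-05-02 discovery date.
6 years from 2021-07-13 is 2027-07-13.
Because the emergency suspension of filing deadlines ran from 2025-09-16 to 2026-11-11, the deadline is extended by 421 days to 2028-09-06.
The pending related arbitration from 2027-02-09 to 2027-09-10 tolled the period for 213 days, extending the deadline to 2029-04-07.
The 2028-12-30 filing precedes the 2029-04-07 deadline; the claim is timely.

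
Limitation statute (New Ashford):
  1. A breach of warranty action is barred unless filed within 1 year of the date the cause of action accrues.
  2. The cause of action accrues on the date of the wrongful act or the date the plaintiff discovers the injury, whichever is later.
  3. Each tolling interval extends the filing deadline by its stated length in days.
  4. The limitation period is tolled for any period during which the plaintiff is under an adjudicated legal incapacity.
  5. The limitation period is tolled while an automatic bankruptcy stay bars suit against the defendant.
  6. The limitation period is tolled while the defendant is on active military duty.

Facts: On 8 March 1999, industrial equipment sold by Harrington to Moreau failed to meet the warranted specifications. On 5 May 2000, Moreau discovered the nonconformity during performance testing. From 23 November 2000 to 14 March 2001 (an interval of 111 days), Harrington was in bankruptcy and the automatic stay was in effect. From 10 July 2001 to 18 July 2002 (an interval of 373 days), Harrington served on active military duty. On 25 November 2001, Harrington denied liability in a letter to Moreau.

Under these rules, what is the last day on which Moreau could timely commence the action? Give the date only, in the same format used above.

1 September 2002

Because discovery on 5 May 2000 post-dates the 8 March 1999 act, accrual under the later-of rule falls on 5 May 2000.
1 year from 5 May 2000 is 5 May 2001.
The automatic bankruptcy stay from 23 November 2000 to 14 March 2001 tolled the period for 111 days, extending the deadline to 24 August 2001.
The defendant's active military service from 10 July 2001 to 18 July 2002 tolled the period for 373 days, extending the deadline to 1 September 2002.
None of the other events listed affects the running of the period under the stated rules.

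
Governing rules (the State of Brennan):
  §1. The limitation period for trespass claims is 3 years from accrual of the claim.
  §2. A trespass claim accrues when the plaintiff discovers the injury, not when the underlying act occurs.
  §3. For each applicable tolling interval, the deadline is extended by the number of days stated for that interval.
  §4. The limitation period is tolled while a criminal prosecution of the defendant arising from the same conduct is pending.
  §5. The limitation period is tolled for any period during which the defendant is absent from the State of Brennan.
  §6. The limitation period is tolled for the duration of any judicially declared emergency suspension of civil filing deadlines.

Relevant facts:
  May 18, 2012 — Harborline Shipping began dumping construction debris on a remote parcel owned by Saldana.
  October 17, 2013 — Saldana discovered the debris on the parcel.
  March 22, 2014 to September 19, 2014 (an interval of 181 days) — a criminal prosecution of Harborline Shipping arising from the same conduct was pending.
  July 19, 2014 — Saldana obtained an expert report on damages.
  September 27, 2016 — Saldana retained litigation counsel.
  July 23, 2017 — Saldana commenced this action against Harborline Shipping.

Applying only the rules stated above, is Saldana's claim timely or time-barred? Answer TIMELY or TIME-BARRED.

TIME-BARRED

Accrual is tied to discovery, so the period began on October 17, 2013 rather than on May 18, 2012 when the act occurred.
3 years from October 17, 2013 is October 17, 2016.
Because the pending criminal prosecution ran from March 22, 2014 to September 19, 2014, the deadline is extended by 181 days to April 16, 2017.
The other events in the timeline have no effect on the limitation period under the stated rules.
Saldana filed on July 23, 2017, after the April 16, 2017 deadline, so the action is time-barred.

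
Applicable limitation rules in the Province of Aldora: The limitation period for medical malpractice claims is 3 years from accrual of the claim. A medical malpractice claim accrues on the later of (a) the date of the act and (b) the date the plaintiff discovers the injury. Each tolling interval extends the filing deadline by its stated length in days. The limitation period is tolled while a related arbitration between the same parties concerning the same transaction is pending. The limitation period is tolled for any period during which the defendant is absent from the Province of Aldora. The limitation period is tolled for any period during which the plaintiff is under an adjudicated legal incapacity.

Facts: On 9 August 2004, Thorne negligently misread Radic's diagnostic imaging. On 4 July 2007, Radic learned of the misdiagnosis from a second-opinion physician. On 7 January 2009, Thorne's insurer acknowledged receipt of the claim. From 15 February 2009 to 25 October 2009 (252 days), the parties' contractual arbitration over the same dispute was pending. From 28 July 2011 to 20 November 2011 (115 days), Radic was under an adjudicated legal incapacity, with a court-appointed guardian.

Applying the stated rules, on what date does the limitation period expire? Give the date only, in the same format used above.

13 March 2011

Taking the later of the act (9 August 2004) and discovery (4 July 2007), the claim accrued on 4 July 2007.
Adding the 3 years base period to 4 July 2007 gives a deadline of 4 July 2010, before any tolling.
The pending related arbitration from 15 February 2009 to 25 October 2009 tolled the period for 252 days, extending the deadline to 13 March 2011.
The plaintiff's legal incapacity starting 28 July 2011 came too late — the period had run on 13 March 2011 — and so does not extend the deadline.
Nothing else in the chronology tolls or restarts the period.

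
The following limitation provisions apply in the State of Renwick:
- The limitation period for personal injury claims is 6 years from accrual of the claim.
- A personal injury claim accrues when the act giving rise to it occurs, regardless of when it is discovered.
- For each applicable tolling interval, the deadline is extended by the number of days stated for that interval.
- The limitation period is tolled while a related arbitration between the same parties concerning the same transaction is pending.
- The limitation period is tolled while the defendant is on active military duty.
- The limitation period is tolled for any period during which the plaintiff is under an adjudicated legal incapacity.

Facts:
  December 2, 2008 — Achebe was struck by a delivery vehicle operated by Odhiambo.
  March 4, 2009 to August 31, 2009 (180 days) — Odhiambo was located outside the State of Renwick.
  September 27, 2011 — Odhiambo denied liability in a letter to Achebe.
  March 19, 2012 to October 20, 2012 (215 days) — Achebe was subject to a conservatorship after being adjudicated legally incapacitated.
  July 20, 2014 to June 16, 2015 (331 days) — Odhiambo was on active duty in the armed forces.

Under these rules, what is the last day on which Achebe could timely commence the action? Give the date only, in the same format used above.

May 31, 2016

The claim accrued on December 2, 2008, the date of the act.
6 years from December 2, 2008 is December 2, 2014.
The period was tolled for 215 days by the plaintiff's legal incapacity (March 19, 2012 to October 20, 2012), pushing the deadline to July 5, 2015.
The defendant's active military service from July 20, 2014 to June 16, 2015 tolled the period for 331 days, extending the deadline to May 31, 2016.
The defendant's absence from the jurisdiction from March 4, 2009 to August 31, 2009 does not toll the period, because no stated rule makes the defendant's absence a tolling event.
Nothing else in the chronology tolls or restarts the period.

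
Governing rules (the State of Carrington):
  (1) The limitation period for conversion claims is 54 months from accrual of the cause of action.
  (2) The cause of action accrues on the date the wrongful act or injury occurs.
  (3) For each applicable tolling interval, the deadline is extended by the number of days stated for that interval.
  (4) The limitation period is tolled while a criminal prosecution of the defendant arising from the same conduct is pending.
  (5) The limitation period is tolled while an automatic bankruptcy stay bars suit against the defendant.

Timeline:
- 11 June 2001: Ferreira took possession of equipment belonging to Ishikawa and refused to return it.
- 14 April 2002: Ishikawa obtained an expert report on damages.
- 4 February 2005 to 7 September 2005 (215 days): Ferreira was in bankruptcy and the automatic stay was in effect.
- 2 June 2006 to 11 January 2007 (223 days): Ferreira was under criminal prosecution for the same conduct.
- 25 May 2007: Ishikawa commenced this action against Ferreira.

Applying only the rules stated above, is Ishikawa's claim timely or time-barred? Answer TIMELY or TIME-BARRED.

TIME-BARRED

The claim accrued on 11 June 2001, when the wrongful act occurred.
54 months from 11 June 2001 is 11 December 2005.
The automatic bankruptcy stay from 4 February 2005 to 7 September 2005 tolled the period for 215 days, extending the deadline to 14 July 2006.
The period was tolled for 223 days by the pending criminal prosecution (2 June 2006 to 11 January 2007), pushing the deadline to 22 February 2007.
The other events in the timeline have no effect on the limitation period under the stated rules.
Filing on 25 May 2007 missed the 22 February 2007 deadline — the action is time-barred.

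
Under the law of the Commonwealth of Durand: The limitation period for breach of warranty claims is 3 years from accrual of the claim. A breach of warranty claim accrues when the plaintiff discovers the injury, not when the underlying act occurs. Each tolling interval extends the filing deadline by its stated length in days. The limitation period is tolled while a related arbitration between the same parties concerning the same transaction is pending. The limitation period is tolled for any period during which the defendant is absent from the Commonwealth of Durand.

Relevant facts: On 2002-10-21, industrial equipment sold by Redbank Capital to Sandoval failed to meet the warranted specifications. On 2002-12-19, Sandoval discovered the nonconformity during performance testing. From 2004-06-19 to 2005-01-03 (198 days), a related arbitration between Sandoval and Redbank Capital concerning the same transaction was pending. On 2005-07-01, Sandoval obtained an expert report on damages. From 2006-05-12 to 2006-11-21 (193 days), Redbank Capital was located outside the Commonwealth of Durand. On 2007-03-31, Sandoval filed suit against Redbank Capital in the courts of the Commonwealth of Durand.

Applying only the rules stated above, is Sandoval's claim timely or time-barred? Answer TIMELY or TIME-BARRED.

Under the discovery rule, the claim accrued on 2002-12-19, when Sandoval discovered the injury — not on the 2002-10-21 date of the underlying act.
The untolled deadline — 3 years after 2002-12-19 — is 2005-12-19.
Because the pending related arbitration ran from 2004-06-19 to 2005-01-03, the deadline is extended by 198 days to 2006-07-05.
Because the defendant's absence from the jurisdiction ran from 2006-05-12 to 2006-11-21, the deadline is extended by 193 days to 2007-01-14.
None of the other events listed affects the running of the period under the stated rules.
Filing on 2007-03-31 missed the 2007-01-14 deadline — the action is time-barred.

TIME-BARRED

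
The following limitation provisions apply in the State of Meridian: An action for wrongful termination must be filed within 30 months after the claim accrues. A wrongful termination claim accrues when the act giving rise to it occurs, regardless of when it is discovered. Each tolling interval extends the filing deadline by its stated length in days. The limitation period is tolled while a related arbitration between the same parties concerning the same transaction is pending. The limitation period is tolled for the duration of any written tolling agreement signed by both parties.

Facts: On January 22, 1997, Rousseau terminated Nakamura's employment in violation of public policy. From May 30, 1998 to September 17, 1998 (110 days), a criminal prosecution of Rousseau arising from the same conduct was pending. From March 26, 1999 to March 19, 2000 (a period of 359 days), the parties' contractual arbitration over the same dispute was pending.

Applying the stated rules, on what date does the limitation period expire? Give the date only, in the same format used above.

The claim accrued on January 22, 1997, the date of the act.
The untolled deadline — 30 months after January 22, 1997 — is July 22, 1999.
Because the pending related arbitration ran from March 26, 1999 to March 19, 2000, the deadline is extended by 359 days to July 15, 2000.
No stated provision tolls the period for a criminal prosecution, so the interval from May 30, 1998 to September 17, 1998 has no effect on the deadline.

July 15, 2000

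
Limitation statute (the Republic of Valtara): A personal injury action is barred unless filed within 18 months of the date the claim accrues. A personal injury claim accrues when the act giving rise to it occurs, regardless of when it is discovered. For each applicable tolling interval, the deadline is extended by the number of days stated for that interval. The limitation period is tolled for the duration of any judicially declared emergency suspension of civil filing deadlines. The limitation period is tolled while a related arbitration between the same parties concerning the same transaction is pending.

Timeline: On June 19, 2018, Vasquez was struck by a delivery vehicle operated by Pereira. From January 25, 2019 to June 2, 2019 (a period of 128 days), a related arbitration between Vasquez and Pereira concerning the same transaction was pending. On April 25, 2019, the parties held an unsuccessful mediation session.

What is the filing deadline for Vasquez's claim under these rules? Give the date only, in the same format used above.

The claim accrued on June 19, 2018, when the wrongful act occurred.
Adding the 18 months base period to June 19, 2018 gives a deadline of December 19, 2019, before any tolling.
The pending related arbitration from January 25, 2019 to June 2, 2019 tolled the period for 128 days, extending the deadline to April 25, 2020.
The other events in the timeline have no effect on the limitation period under the stated rules.

April 25, 2020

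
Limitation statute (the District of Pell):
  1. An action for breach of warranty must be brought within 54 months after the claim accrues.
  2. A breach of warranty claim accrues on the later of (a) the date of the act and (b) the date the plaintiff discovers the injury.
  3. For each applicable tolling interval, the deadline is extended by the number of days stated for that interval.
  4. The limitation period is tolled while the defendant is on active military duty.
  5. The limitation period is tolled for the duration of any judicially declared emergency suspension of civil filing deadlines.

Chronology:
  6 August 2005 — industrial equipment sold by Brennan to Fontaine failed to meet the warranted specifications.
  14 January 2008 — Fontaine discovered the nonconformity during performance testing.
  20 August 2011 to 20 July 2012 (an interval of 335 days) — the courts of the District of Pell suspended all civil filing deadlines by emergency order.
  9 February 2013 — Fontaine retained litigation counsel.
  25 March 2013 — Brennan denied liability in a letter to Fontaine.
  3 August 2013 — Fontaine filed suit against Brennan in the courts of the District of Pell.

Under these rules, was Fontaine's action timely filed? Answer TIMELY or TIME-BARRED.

Taking the later of the act (6 August 2005) and discovery (14 January 2008), the claim accrued on 14 January 2008.
Adding the 54 months base period to 14 January 2008 gives a deadline of 14 July 2012, before any tolling.
Because the emergency suspension of filing deadlines ran from 20 August 2011 to 20 July 2012, the deadline is extended by 335 days to 14 June 2013.
The other events in the timeline have no effect on the limitation period under the stated rules.
Fontaine filed on 3 August 2013, after the 14 June 2013 deadline, so the action is time-barred.

TIME-BARRED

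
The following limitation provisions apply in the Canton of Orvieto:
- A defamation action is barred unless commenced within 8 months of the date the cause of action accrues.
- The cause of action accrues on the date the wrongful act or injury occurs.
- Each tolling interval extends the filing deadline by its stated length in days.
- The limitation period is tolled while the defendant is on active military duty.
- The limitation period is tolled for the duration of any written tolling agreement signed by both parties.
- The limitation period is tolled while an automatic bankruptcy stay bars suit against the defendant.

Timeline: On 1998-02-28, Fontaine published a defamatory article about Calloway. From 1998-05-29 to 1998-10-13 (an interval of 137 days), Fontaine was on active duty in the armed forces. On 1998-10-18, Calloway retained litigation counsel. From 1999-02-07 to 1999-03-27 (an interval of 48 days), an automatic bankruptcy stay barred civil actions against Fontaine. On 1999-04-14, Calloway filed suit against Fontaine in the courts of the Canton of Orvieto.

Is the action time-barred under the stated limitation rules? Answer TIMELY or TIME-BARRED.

TIMELY

The claim accrued on 1998-02-28, when the wrongful act occurred.
The untolled deadline — 8 months after 1998-02-28 — is 1998-10-28.
The period was tolled for 137 days by the defendant's active military service (1998-05-29 to 1998-10-13), pushing the deadline to 1999-03-14.
The period was tolled for 48 days by the automatic bankruptcy stay (1999-02-07 to 1999-03-27), pushing the deadline to 1999-05-01.
None of the other events listed affects the running of the period under the stated rules.
Calloway filed on 1999-04-14, before the 1999-05-01 deadline, so the action is timely.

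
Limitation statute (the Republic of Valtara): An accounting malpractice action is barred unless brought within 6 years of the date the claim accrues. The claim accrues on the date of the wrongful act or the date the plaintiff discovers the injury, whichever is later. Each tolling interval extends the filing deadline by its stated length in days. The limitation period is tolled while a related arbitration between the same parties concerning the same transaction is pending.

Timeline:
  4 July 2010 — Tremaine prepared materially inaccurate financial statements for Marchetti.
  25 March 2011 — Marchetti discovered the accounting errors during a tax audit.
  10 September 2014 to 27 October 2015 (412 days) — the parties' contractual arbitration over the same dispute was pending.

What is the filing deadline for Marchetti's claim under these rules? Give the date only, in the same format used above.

11 May 2018

Taking the later of the act (4 July 2010) and discovery (25 March 2011), the claim accrued on 25 March 2011.
Adding the 6 years base period to 25 March 2011 gives a deadline of 25 March 2017, before any tolling.
Because the pending related arbitration ran from 10 September 2014 to 27 October 2015, the deadline is extended by 412 days to 11 May 2018.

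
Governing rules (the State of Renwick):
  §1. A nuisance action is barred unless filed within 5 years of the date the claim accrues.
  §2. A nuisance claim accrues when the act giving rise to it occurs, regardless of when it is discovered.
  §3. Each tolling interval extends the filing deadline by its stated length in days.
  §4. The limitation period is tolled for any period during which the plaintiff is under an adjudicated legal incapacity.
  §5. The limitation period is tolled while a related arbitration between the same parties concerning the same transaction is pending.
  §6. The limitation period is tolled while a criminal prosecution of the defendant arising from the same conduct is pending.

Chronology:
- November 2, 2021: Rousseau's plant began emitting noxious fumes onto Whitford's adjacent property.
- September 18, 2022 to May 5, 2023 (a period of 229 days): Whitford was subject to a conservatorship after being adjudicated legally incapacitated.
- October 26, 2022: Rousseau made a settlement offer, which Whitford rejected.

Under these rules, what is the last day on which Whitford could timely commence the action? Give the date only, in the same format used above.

The claim accrued on November 2, 2021, the date of the act.
The untolled deadline — 5 years after November 2, 2021 — is November 2, 2026.
Because the plaintiff's legal incapacity ran from September 18, 2022 to May 5, 2023, the deadline is extended by 229 days to June 19, 2027.
Nothing else in the chronology tolls or restarts the period.

June 19, 2027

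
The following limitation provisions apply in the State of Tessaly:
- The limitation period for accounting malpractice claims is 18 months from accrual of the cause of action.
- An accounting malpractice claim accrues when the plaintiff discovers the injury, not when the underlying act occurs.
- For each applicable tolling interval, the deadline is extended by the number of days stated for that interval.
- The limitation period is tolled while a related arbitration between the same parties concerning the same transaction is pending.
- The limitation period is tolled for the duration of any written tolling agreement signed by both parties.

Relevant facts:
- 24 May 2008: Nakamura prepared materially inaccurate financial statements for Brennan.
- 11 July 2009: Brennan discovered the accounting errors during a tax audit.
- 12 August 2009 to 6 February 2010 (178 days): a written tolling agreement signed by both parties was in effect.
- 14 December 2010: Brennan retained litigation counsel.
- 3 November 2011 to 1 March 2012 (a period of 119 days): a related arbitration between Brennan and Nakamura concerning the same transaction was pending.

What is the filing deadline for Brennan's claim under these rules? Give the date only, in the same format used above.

8 July 2011

The claim did not accrue until Brennan discovered the injury on 11 July 2009; the 24 May 2008 act date does not start the clock under the stated rule.
18 months from 11 July 2009 is 11 January 2011.
The period was tolled for 178 days by the written tolling agreement (12 August 2009 to 6 February 2010), pushing the deadline to 8 July 2011.
By the time the pending related arbitration began on 3 November 2011, the limitation period had already expired on 8 July 2011; that interval cannot revive it.
The other events in the timeline have no effect on the limitation period under the stated rules.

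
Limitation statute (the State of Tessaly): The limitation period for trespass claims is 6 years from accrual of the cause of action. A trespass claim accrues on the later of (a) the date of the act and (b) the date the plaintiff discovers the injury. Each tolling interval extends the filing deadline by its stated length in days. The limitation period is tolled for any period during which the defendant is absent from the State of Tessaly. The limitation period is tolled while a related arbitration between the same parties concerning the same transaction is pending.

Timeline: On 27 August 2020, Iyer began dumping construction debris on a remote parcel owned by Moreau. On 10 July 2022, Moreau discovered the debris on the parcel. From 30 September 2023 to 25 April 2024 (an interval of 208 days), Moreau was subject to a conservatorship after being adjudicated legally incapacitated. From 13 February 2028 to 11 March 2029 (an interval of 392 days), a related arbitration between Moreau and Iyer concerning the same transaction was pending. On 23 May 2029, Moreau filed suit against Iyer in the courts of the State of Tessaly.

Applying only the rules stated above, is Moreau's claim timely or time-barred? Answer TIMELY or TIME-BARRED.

Because discovery on 10 July 2022 post-dates the 27 August 2020 act, accrual under the later-of rule falls on 10 July 2022.
The untolled deadline — 6 years after 10 July 2022 — is 10 July 2028.
The period was tolled for 392 days by the pending related arbitration (13 February 2028 to 11 March 2029), pushing the deadline to 6 August 2029.
The plaintiff's legal incapacity from 30 September 2023 to 25 April 2024 does not toll the period, because no stated rule makes the plaintiff's incapacity a tolling event.
Moreau filed on 23 May 2029, before the 6 August 2029 deadline, so the action is timely.

TIMELY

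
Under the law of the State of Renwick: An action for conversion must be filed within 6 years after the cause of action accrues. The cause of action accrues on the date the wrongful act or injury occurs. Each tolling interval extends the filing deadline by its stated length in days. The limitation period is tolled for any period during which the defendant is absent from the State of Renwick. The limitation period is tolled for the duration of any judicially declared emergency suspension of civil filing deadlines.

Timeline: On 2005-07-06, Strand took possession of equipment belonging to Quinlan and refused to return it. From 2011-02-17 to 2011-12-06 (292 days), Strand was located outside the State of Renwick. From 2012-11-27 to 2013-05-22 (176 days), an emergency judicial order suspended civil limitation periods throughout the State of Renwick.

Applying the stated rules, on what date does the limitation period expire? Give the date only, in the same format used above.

The cause of action accrued on 2005-07-06, the date of the act.
6 years from 2005-07-06 is 2011-07-06.
The period was tolled for 292 days by the defendant's absence from the jurisdiction (2011-02-17 to 2011-12-06), pushing the deadline to 2012-04-23.
The emergency suspension of filing deadlines starting 2012-11-27 came too late — the period had run on 2012-04-23 — and so does not extend the deadline.

2012-04-23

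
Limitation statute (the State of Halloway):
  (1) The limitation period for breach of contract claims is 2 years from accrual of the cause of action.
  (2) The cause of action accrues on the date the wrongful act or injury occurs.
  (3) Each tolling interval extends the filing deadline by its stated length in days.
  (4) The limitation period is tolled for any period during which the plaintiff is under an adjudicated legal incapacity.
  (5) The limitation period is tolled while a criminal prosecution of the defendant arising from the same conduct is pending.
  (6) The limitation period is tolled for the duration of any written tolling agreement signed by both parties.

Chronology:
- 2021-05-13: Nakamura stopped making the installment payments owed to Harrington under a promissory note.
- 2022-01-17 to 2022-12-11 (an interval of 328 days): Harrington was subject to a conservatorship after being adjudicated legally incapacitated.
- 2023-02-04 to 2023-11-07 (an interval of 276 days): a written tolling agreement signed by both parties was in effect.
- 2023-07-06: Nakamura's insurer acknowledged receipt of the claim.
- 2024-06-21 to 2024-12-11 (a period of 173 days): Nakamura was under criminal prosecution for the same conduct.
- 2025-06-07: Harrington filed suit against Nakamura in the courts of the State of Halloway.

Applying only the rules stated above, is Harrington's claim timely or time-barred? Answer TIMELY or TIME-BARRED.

TIMELY

The cause of action accrued on 2021-05-13, the date of the act.
Adding the 2 years base period to 2021-05-13 gives a deadline of 2023-05-13, before any tolling.
Because the plaintiff's legal incapacity ran from 2022-01-17 to 2022-12-11, the deadline is extended by 328 days to 2024-04-05.
Because the written tolling agreement ran from 2023-02-04 to 2023-11-07, the deadline is extended by 276 days to 2025-01-06.
The period was tolled for 173 days by the pending criminal prosecution (2024-06-21 to 2024-12-11), pushing the deadline to 2025-06-28.
The other events in the timeline have no effect on the limitation period under the stated rules.
The 2025-06-07 filing precedes the 2025-06-28 deadline; the claim is timely.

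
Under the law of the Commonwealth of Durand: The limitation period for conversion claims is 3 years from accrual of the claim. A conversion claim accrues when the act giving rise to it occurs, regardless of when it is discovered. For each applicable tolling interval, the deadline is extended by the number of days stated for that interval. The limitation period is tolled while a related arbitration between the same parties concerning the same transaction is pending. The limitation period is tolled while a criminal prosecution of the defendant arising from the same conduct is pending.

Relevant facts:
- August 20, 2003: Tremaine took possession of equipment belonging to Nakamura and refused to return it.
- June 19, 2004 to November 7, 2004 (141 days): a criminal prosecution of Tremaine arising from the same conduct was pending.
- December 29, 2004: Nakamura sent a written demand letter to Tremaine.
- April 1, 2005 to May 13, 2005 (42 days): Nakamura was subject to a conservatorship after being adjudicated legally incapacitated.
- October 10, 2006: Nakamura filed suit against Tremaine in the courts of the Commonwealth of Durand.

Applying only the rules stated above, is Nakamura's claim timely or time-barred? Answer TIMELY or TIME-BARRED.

TIMELY

The claim accrued on August 20, 2003, the date of the act.
Adding the 3 years base period to August 20, 2003 gives a deadline of August 20, 2006, before any tolling.
The period was tolled for 141 days by the pending criminal prosecution (June 19, 2004 to November 7, 2004), pushing the deadline to January 8, 2007.
The plaintiff's legal incapacity from April 1, 2005 to May 13, 2005 does not toll the period, because no stated rule makes the plaintiff's incapacity a tolling event.
Nothing else in the chronology tolls or restarts the period.
Nakamura filed on October 10, 2006, before the January 8, 2007 deadline, so the action is timely.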